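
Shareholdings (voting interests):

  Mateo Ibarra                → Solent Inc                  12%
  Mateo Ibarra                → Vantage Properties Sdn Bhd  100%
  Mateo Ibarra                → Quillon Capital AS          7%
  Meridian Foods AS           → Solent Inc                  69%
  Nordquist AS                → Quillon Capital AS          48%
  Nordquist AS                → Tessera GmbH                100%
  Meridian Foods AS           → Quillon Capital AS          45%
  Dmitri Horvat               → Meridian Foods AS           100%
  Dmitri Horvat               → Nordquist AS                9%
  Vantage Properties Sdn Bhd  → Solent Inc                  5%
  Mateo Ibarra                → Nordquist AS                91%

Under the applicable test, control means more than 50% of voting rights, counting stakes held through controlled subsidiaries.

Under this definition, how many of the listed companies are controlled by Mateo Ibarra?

Mateo holds 91% of Nordquist, so Mateo controls Nordquist.
Mateo and Nordquist together hold 7% + 48% = 55% of Quillon, so Mateo controls Quillon.
Nordquist holds 100% of Tessera, so Mateo controls Tessera.
Mateo holds 100% of Vantage, so Mateo controls Vantage.
No other company's threshold is met.
Mateo controls 4 companies.

4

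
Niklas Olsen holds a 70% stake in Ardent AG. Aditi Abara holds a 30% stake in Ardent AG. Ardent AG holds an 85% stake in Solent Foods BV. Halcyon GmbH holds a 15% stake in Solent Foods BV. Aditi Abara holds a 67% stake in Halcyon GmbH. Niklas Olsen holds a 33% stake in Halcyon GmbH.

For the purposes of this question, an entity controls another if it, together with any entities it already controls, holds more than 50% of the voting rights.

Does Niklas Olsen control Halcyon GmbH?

Niklas holds 70% of Ardent, so Niklas controls Ardent.
Ardent holds 85% of Solent, so Niklas controls Solent.
In Halcyon, Niklas's side holds only 33%, not > 50%.
So Niklas does not control Halcyon.

No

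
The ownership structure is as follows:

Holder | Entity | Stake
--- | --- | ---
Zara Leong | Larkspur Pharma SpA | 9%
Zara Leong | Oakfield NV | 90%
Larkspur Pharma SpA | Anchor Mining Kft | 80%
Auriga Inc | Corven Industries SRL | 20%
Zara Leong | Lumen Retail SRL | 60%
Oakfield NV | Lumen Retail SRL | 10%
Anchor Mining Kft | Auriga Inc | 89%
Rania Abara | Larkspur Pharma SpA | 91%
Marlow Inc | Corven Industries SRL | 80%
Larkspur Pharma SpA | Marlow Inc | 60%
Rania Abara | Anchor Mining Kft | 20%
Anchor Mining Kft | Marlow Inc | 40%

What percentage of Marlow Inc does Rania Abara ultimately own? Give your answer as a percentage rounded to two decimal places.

91.72%

Rania reaches Marlow along 3 paths.
Via Larkspur: 91% × 60% = 54.6%.
Via Anchor: 20% × 40% = 8%.
Via Larkspur → Anchor: 91% × 80% × 40% = 29.12%.
Total: 54.6% + 8% + 29.12% = 91.72%.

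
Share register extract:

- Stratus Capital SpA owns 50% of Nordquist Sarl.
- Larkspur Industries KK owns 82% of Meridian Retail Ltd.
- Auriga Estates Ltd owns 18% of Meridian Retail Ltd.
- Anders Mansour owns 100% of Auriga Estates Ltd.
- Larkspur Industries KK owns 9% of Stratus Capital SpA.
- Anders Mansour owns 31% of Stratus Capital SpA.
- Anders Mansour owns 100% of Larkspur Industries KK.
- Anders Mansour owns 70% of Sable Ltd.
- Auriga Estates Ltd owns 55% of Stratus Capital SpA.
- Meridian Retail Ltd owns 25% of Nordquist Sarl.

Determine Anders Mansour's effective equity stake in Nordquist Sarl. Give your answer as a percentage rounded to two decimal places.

Anders reaches Nordquist along 5 paths.
Via Auriga → Stratus: 100% × 55% × 50% = 27.5%.
Via Stratus: 31% × 50% = 15.5%.
Via Larkspur → Stratus: 100% × 9% × 50% = 4.5%.
Via Larkspur → Meridian: 100% × 82% × 25% = 20.5%.
Via Auriga → Meridian: 100% × 18% × 25% = 4.5%.
Total: 27.5% + 15.5% + 4.5% + 20.5% + 4.5% = 72.5%.
Rounded: 72.50%.

72.50%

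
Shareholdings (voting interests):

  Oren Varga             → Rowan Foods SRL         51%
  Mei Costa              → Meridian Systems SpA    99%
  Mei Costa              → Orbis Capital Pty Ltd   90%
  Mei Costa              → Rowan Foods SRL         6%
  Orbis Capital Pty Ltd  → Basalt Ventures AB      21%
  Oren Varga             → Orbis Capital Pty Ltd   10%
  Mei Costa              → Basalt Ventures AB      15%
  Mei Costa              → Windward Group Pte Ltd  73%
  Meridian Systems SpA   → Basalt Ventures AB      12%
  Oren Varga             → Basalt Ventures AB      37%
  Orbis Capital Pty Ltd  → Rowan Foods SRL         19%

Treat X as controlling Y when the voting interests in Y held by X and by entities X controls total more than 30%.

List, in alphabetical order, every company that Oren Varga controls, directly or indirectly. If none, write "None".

Oren holds 51% of Rowan, so Oren controls Rowan.
Oren holds 37% of Basalt, so Oren controls Basalt.
No other company's threshold is met.

Basalt Ventures AB, Rowan Foods SRL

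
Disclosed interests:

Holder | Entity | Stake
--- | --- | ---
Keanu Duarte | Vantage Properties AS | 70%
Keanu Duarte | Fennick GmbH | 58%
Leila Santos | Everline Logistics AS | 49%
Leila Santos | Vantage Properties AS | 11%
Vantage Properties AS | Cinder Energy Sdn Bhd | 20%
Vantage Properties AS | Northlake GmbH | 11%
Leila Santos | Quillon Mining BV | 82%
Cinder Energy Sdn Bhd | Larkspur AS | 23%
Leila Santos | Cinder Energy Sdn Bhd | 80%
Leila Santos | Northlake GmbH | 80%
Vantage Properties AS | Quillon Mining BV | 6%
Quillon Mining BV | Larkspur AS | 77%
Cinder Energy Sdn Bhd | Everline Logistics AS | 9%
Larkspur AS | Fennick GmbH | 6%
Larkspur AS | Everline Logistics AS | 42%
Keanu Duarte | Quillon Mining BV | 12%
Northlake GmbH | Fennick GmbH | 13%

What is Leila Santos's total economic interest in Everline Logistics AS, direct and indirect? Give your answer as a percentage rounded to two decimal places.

Leila reaches Everline along 7 paths.
Direct stake: 49% = 49%.
Via Cinder → Larkspur: 80% × 23% × 42% = 7.728%.
Via Vantage → Cinder → Larkspur: 11% × 20% × 23% × 42% = 0.21252%.
Via Quillon → Larkspur: 82% × 77% × 42% = 26.5188%.
Via Vantage → Quillon → Larkspur: 11% × 6% × 77% × 42% = 0.213444%.
Via Cinder: 80% × 9% = 7.2%.
Via Vantage → Cinder: 11% × 20% × 9% = 0.198%.
Total: 49% + 7.728% + 0.21252% + 26.5188% + 0.213444% + 7.2% + 0.198% = 91.070764%.
Rounded: 91.07%.

91.07%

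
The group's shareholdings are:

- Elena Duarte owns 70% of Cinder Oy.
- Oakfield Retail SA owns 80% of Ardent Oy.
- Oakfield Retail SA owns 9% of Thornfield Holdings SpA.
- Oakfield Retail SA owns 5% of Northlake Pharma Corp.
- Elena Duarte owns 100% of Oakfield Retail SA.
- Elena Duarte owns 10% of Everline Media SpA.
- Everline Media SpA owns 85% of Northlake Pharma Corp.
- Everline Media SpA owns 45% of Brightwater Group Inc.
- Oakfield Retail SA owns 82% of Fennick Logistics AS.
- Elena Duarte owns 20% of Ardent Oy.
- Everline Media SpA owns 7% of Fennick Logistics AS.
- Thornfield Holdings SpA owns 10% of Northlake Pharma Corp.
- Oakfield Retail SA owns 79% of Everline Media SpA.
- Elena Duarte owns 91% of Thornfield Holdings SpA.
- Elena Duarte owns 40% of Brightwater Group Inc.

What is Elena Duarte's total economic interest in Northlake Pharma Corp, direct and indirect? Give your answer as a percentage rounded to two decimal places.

90.65%

Elena reaches Northlake along 5 paths.
Via Everline: 10% × 85% = 8.5%.
Via Oakfield → Everline: 100% × 79% × 85% = 67.15%.
Via Oakfield → Thornfield: 100% × 9% × 10% = 0.9%.
Via Thornfield: 91% × 10% = 9.1%.
Via Oakfield: 100% × 5% = 5%.
Total: 8.5% + 67.15% + 0.9% + 9.1% + 5% = 90.65%.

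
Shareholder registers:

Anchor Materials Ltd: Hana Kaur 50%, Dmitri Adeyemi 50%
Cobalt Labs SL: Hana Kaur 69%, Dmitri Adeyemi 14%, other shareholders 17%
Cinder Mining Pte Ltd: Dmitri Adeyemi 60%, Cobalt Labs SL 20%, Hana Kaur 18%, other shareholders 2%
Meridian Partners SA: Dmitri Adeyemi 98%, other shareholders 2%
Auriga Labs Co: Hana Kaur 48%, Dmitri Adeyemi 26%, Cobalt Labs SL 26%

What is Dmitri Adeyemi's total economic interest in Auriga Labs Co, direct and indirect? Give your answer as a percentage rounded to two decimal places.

29.64%

Dmitri reaches Auriga along 2 paths.
Direct stake: 26% = 26%.
Via Cobalt: 14% × 26% = 3.64%.
Total: 26% + 3.64% = 29.64%.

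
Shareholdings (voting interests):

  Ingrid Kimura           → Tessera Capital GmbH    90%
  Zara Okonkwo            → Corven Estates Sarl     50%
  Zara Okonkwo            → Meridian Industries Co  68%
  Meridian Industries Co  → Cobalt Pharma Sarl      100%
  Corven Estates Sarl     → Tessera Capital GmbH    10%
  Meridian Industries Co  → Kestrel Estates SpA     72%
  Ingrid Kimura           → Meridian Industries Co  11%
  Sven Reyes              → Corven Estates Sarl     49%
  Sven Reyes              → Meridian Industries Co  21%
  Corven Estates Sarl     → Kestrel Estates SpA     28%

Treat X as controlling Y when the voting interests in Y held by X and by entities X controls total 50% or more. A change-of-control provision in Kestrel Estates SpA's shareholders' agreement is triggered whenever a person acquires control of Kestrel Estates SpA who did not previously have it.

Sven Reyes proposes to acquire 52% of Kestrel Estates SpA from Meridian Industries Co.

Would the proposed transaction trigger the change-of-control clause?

The purchase adds only to Sven's holdings (Meridian's stake shrinks), so Sven is the only person who could newly come to control Kestrel.
Sven's largest direct stake is 49% in Corven, which does not meet the threshold, so Sven controls no company.
Neither Sven nor any entity Sven controls holds any voting interest in Kestrel.
So before the transaction, Sven does not control Kestrel.
After the purchase, Sven holds 52% of Kestrel directly, and Meridian's stake falls to 20%.
Sven holds 52% of Kestrel, so Sven controls Kestrel.
Sven did not control Kestrel before and does after, so the clause is triggered.

Yes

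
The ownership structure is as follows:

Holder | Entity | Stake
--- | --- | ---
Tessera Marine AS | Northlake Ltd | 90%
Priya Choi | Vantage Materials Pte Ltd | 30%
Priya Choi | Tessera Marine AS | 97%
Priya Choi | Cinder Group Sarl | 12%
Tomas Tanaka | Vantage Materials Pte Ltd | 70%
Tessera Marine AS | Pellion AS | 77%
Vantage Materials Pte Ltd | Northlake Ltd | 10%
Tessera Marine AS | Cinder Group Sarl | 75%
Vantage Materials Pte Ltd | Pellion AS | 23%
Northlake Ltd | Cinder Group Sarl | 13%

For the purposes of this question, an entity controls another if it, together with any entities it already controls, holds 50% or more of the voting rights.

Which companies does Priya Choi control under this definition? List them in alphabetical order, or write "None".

Priya holds 97% of Tessera, so Priya controls Tessera.
Tessera holds 90% of Northlake, so Priya controls Northlake.
Tessera holds 77% of Pellion, so Priya controls Pellion.
Priya and Northlake and Tessera together hold 12% + 13% + 75% = 100% of Cinder, so Priya controls Cinder.
No other company's threshold is met.

Cinder Group Sarl, Northlake Ltd, Pellion AS, Tessera Marine AS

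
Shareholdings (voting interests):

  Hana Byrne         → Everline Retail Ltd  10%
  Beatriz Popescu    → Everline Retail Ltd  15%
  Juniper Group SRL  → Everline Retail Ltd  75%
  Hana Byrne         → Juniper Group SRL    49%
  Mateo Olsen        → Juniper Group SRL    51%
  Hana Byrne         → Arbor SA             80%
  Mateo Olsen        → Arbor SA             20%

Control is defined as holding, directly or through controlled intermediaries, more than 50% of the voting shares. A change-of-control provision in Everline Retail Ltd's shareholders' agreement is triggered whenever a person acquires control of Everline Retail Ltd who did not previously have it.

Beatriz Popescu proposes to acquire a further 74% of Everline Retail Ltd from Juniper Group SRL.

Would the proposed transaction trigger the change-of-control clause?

The purchase adds only to Beatriz's holdings (Juniper's stake shrinks), so Beatriz is the only person who could newly come to control Everline.
Beatriz's largest direct stake is 15% in Everline, which does not meet the threshold, so Beatriz controls no company.
In Everline, Beatriz's side holds only 15%, not > 50%.
So before the transaction, Beatriz does not control Everline.
After the purchase, Beatriz's direct stake in Everline rises to 15% + 74% = 89%, and Juniper's stake falls to 1%.
Beatriz holds 89% of Everline, so Beatriz controls Everline.
Beatriz did not control Everline before and does after, so the clause is triggered.

Yes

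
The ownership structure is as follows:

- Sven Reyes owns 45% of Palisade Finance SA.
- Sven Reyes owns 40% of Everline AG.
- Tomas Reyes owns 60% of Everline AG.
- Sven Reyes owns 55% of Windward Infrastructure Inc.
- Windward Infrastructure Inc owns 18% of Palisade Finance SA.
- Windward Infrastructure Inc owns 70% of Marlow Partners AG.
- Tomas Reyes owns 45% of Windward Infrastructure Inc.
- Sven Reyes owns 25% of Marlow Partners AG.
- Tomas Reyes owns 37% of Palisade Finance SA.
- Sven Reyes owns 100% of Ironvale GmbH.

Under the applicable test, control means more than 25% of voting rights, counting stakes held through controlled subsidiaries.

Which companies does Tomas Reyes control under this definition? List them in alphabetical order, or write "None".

Tomas holds 45% of Windward, so Tomas controls Windward.
Tomas holds 60% of Everline, so Tomas controls Everline.
Windward and Tomas together hold 18% + 37% = 55% of Palisade, so Tomas controls Palisade.
Windward holds 70% of Marlow, so Tomas controls Marlow.
No other company's threshold is met.

Everline AG, Marlow Partners AG, Palisade Finance SA, Windward Infrastructure Inc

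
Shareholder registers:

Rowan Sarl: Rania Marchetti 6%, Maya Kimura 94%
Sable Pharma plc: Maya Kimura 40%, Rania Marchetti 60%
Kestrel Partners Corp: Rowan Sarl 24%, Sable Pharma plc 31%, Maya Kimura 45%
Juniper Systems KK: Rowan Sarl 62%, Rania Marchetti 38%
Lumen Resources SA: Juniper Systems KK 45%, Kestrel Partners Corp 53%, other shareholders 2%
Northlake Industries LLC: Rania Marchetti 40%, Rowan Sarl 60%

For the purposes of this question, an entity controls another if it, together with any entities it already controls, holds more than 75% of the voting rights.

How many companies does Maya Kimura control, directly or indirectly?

1

Maya holds 94% of Rowan, so Maya controls Rowan.
No other company's threshold is met.
Maya controls 1 company.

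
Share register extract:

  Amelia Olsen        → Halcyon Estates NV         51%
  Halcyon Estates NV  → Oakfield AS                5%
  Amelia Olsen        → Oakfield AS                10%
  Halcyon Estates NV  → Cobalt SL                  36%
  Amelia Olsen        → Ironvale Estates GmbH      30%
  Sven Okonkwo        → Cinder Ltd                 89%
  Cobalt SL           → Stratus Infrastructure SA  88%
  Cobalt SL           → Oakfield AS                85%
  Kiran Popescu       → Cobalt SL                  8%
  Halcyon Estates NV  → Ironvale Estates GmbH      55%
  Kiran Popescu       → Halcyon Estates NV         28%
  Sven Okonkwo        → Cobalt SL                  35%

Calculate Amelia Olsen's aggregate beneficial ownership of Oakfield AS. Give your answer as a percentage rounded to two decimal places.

28.16%

Amelia reaches Oakfield along 3 paths.
Via Halcyon → Cobalt: 51% × 36% × 85% = 15.606%.
Via Halcyon: 51% × 5% = 2.55%.
Direct stake: 10% = 10%.
Total: 15.606% + 2.55% + 10% = 28.156%.
Rounded: 28.16%.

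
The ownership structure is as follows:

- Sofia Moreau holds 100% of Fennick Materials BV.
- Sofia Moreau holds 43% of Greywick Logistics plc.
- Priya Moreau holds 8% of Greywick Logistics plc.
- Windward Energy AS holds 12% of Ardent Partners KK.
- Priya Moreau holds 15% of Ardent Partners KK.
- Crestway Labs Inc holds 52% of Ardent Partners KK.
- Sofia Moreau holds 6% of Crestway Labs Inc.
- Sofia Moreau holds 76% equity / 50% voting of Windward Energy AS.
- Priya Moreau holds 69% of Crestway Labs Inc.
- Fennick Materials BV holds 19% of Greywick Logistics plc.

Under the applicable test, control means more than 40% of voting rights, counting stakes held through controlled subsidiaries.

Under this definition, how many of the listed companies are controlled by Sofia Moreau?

3

Sofia holds 100% of Fennick, so Sofia controls Fennick.
Sofia holds 50% of Windward, so Sofia controls Windward.
Fennick and Sofia together hold 19% + 43% = 62% of Greywick, so Sofia controls Greywick.
No other company's threshold is met.
Sofia controls 3 companies.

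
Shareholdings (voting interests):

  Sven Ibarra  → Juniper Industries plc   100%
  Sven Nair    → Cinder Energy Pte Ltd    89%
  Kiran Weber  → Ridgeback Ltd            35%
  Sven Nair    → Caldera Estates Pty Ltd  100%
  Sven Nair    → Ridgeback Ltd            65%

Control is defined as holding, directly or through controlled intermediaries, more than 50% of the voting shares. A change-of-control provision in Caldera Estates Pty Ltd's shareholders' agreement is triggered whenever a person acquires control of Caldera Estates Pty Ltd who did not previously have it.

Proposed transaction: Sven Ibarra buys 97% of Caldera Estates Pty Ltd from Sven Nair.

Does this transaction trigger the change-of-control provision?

The purchase adds only to Sven Ibarra's holdings (Sven Nair's stake shrinks), so Sven Ibarra is the only person who could newly come to control Caldera.
Sven Ibarra holds 100% of Juniper, so Sven Ibarra controls Juniper.
Neither Sven Ibarra nor any entity Sven Ibarra controls holds any voting interest in Caldera.
So before the transaction, Sven Ibarra does not control Caldera.
After the purchase, Sven Ibarra holds 97% of Caldera directly, and Sven Nair's stake falls to 3%.
Sven Ibarra holds 97% of Caldera, so Sven Ibarra controls Caldera.
Sven Ibarra did not control Caldera before and does after, so the clause is triggered.

Yes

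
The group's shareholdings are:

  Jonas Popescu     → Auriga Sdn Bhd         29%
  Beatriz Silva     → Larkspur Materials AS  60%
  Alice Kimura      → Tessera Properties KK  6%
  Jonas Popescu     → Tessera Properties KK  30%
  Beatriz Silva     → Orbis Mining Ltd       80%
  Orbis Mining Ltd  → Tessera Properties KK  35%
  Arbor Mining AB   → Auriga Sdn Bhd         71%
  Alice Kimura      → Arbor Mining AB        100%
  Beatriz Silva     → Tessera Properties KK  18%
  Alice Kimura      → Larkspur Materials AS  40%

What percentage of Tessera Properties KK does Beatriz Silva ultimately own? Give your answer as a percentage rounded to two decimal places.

46.00%

Beatriz reaches Tessera along 2 paths.
Via Orbis: 80% × 35% = 28%.
Direct stake: 18% = 18%.
Total: 28% + 18% = 46%.
Rounded: 46.00%.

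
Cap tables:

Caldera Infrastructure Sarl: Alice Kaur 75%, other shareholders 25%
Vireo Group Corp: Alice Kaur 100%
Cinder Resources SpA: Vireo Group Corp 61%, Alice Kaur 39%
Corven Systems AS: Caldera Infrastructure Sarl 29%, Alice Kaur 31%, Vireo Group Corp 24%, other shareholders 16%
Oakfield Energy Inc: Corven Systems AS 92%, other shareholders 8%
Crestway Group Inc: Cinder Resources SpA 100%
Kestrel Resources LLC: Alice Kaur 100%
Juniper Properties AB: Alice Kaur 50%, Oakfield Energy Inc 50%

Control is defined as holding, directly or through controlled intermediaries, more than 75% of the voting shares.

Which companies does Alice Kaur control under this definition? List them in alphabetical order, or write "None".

Alice holds 100% of Vireo, so Alice controls Vireo.
Vireo and Alice together hold 61% + 39% = 100% of Cinder, so Alice controls Cinder.
Cinder holds 100% of Crestway, so Alice controls Crestway.
Alice holds 100% of Kestrel, so Alice controls Kestrel.
No other company's threshold is met.

Cinder Resources SpA, Crestway Group Inc, Kestrel Resources LLC, Vireo Group Corp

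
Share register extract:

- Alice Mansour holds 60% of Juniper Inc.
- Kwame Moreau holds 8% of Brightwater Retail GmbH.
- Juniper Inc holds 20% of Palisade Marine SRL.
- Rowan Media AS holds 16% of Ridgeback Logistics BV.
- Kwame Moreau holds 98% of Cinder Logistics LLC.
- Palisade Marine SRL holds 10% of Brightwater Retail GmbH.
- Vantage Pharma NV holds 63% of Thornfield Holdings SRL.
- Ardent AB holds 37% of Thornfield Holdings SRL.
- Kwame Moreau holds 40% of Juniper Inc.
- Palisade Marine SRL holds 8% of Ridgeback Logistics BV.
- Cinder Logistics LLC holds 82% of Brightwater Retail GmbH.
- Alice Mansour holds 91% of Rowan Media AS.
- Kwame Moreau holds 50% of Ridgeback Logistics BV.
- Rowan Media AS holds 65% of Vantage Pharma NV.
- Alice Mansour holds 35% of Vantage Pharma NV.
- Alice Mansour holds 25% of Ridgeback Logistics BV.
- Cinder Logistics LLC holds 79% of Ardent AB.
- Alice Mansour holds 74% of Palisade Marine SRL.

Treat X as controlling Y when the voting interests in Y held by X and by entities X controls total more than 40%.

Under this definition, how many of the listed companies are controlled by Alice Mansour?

6

Alice holds 60% of Juniper, so Alice controls Juniper.
Juniper and Alice together hold 20% + 74% = 94% of Palisade, so Alice controls Palisade.
Alice holds 91% of Rowan, so Alice controls Rowan.
Rowan and Alice and Palisade together hold 16% + 25% + 8% = 49% of Ridgeback, so Alice controls Ridgeback.
Alice and Rowan together hold 35% + 65% = 100% of Vantage, so Alice controls Vantage.
Vantage holds 63% of Thornfield, so Alice controls Thornfield.
No other company's threshold is met.
Alice controls 6 companies.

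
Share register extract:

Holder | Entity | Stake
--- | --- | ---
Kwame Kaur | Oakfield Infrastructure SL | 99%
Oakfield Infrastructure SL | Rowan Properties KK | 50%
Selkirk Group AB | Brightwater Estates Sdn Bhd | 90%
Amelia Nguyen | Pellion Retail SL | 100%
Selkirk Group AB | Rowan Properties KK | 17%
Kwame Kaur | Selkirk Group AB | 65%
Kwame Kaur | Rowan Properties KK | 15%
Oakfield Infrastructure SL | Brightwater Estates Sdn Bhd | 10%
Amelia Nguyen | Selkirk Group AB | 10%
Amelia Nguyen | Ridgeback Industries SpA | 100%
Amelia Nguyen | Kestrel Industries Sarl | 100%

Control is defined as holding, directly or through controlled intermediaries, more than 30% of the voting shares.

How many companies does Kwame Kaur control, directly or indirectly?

Kwame holds 65% of Selkirk, so Kwame controls Selkirk.
Kwame holds 99% of Oakfield, so Kwame controls Oakfield.
Selkirk and Oakfield together hold 90% + 10% = 100% of Brightwater, so Kwame controls Brightwater.
Selkirk and Kwame and Oakfield together hold 17% + 15% + 50% = 82% of Rowan, so Kwame controls Rowan.
No other company's threshold is met.
Kwame controls 4 companies.

4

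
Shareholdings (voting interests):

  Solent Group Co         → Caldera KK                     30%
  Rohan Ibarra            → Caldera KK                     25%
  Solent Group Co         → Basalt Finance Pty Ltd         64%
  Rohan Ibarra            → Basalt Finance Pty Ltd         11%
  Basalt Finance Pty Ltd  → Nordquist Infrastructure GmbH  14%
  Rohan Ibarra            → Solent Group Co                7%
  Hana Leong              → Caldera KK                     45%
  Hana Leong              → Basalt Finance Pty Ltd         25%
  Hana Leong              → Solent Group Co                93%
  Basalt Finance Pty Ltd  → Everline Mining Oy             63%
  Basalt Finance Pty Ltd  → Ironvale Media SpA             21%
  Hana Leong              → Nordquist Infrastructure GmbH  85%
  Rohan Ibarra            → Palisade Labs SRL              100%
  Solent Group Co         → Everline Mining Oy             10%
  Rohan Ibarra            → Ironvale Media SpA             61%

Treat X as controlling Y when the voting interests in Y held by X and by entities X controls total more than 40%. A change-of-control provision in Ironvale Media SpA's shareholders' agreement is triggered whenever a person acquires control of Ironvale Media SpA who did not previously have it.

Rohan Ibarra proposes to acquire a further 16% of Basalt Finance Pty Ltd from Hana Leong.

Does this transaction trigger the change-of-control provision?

No

The purchase adds only to Rohan's holdings (Hana's stake shrinks), so Rohan is the only person who could newly come to control Ironvale.
Rohan holds 61% of Ironvale, so Rohan controls Ironvale.
So Rohan already controls Ironvale before the transaction.
After the purchase, Rohan's direct stake in Basalt rises to 11% + 16% = 27%, and Hana's stake falls to 9%.
Rohan controlled Ironvale already, so this is not a new person acquiring control; every other person's position is unchanged or reduced.
No new person acquires control, so the clause is not triggered.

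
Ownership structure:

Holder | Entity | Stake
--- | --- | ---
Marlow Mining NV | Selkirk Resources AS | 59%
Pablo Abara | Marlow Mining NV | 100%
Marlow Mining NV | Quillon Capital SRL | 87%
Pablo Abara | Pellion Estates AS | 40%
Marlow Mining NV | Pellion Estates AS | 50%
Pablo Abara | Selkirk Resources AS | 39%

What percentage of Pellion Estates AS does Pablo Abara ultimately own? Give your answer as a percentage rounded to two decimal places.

90.00%

Pablo reaches Pellion along 2 paths.
Direct stake: 40% = 40%.
Via Marlow: 100% × 50% = 50%.
Total: 40% + 50% = 90%.
Rounded: 90.00%.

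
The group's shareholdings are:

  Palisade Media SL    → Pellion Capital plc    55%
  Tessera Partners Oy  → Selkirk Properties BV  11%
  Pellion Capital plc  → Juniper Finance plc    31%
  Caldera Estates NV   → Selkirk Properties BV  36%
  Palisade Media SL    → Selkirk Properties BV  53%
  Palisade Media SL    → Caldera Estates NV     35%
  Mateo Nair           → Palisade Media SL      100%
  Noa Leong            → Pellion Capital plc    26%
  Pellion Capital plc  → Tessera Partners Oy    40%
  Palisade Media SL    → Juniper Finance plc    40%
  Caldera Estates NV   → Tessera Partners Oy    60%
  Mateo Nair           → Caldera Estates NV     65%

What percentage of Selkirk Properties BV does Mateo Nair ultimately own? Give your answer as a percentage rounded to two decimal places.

98.02%

Mateo reaches Selkirk along 6 paths.
Via Caldera: 65% × 36% = 23.4%.
Via Palisade → Caldera: 100% × 35% × 36% = 12.6%.
Via Palisade: 100% × 53% = 53%.
Via Caldera → Tessera: 65% × 60% × 11% = 4.29%.
Via Palisade → Caldera → Tessera: 100% × 35% × 60% × 11% = 2.31%.
Via Palisade → Pellion → Tessera: 100% × 55% × 40% × 11% = 2.42%.
Total: 23.4% + 12.6% + 53% + 4.29% + 2.31% + 2.42% = 98.02%.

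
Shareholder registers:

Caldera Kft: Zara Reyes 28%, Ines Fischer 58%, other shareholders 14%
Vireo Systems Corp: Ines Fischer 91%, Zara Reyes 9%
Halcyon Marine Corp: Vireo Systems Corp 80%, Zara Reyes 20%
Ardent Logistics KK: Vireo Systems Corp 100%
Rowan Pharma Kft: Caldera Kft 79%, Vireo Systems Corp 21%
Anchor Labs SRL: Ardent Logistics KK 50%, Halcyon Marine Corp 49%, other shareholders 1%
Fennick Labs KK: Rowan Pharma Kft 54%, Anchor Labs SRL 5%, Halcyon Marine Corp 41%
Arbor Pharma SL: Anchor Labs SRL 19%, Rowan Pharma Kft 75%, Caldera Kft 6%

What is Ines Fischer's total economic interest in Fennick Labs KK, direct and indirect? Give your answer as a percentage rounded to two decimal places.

Ines reaches Fennick along 5 paths.
Via Caldera → Rowan: 58% × 79% × 54% = 24.7428%.
Via Vireo → Rowan: 91% × 21% × 54% = 10.3194%.
Via Vireo → Ardent → Anchor: 91% × 100% × 50% × 5% = 2.275%.
Via Vireo → Halcyon → Anchor: 91% × 80% × 49% × 5% = 1.7836%.
Via Vireo → Halcyon: 91% × 80% × 41% = 29.848%.
Total: 24.7428% + 10.3194% + 2.275% + 1.7836% + 29.848% = 68.9688%.
Rounded: 68.97%.

68.97%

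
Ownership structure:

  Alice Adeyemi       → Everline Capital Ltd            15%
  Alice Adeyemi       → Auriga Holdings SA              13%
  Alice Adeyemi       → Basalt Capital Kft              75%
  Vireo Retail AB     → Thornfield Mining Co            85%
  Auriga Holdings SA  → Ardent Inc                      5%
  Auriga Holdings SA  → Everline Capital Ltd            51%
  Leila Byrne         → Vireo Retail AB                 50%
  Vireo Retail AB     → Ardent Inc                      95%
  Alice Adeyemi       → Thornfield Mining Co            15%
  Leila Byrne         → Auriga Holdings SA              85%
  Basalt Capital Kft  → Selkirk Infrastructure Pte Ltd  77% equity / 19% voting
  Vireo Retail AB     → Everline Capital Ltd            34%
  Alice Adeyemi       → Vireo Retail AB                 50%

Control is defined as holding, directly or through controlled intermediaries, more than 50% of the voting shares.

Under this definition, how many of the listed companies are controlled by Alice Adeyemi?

1

Alice holds 75% of Basalt, so Alice controls Basalt.
No other company's threshold is met.
Alice controls 1 company.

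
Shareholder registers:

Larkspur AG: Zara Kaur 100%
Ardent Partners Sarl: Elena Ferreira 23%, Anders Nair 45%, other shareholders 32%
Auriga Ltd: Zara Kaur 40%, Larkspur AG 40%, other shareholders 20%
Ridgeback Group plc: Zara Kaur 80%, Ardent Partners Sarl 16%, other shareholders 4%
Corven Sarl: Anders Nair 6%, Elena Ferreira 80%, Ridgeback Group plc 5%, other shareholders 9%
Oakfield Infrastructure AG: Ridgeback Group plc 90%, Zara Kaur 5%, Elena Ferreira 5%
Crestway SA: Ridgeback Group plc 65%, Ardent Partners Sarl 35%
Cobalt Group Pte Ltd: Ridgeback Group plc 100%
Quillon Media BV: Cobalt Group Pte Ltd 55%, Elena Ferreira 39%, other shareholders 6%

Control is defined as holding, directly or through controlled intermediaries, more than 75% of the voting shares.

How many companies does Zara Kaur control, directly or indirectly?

Zara holds 100% of Larkspur, so Zara controls Larkspur.
Zara and Larkspur together hold 40% + 40% = 80% of Auriga, so Zara controls Auriga.
Zara holds 80% of Ridgeback, so Zara controls Ridgeback.
Ridgeback and Zara together hold 90% + 5% = 95% of Oakfield, so Zara controls Oakfield.
Ridgeback holds 100% of Cobalt, so Zara controls Cobalt.
No other company's threshold is met.
Zara controls 5 companies.

5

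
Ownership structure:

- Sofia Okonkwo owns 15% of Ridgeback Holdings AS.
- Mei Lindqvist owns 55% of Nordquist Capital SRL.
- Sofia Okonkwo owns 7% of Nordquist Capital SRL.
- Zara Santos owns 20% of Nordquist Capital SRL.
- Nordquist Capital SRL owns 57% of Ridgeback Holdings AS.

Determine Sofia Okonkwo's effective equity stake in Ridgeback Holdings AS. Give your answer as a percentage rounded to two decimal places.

Sofia reaches Ridgeback along 2 paths.
Via Nordquist: 7% × 57% = 3.99%.
Direct stake: 15% = 15%.
Total: 3.99% + 15% = 18.99%.

18.99%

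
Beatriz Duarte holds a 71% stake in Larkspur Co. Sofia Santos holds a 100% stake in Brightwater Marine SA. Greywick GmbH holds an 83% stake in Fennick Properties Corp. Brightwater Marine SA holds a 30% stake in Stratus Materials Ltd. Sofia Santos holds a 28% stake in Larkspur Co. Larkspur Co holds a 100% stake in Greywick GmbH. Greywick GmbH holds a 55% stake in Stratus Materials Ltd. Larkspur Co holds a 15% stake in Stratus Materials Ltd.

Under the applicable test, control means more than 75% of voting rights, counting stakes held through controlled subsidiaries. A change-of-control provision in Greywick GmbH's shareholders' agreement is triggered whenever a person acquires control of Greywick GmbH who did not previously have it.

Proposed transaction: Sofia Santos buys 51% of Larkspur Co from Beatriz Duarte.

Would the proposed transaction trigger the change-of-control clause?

Yes

The purchase adds only to Sofia's holdings (Beatriz's stake shrinks), so Sofia is the only person who could newly come to control Greywick.
Sofia holds 100% of Brightwater, so Sofia controls Brightwater.
Neither Sofia nor any entity Sofia controls holds any voting interest in Greywick.
So before the transaction, Sofia does not control Greywick.
After the purchase, Sofia's direct stake in Larkspur rises to 28% + 51% = 79%, and Beatriz's stake falls to 20%.
Sofia holds 79% of Larkspur, so Sofia controls Larkspur.
Larkspur holds 100% of Greywick, so Sofia controls Greywick.
Sofia did not control Greywick before and does after, so the clause is triggered.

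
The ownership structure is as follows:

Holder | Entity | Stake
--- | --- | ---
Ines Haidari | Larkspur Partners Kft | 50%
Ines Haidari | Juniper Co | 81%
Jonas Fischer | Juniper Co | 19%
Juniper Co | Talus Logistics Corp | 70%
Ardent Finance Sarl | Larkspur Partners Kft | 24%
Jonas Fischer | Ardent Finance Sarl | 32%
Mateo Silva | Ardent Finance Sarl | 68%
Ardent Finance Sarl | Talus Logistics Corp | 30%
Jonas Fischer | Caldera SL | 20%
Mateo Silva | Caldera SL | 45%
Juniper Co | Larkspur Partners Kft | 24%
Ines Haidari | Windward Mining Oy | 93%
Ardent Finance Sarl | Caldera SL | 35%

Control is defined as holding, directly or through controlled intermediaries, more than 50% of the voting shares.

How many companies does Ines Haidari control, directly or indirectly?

Ines holds 93% of Windward, so Ines controls Windward.
Ines holds 81% of Juniper, so Ines controls Juniper.
Ines and Juniper together hold 50% + 24% = 74% of Larkspur, so Ines controls Larkspur.
Juniper holds 70% of Talus, so Ines controls Talus.
No other company's threshold is met.
Ines controls 4 companies.

4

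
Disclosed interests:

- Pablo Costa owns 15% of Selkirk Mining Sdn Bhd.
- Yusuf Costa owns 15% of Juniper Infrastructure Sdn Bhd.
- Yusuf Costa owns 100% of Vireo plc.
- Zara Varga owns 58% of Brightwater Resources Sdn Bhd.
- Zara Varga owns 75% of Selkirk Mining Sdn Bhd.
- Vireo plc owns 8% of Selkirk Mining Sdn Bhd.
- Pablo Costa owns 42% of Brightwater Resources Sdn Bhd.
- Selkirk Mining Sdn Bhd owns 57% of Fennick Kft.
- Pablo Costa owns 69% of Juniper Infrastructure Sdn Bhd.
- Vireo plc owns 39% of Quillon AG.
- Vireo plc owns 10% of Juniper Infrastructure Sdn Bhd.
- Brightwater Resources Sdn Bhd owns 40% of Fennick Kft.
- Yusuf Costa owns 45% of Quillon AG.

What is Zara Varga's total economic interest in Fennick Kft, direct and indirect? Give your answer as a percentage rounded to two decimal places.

65.95%

Zara reaches Fennick along 2 paths.
Via Brightwater: 58% × 40% = 23.2%.
Via Selkirk: 75% × 57% = 42.75%.
Total: 23.2% + 42.75% = 65.95%.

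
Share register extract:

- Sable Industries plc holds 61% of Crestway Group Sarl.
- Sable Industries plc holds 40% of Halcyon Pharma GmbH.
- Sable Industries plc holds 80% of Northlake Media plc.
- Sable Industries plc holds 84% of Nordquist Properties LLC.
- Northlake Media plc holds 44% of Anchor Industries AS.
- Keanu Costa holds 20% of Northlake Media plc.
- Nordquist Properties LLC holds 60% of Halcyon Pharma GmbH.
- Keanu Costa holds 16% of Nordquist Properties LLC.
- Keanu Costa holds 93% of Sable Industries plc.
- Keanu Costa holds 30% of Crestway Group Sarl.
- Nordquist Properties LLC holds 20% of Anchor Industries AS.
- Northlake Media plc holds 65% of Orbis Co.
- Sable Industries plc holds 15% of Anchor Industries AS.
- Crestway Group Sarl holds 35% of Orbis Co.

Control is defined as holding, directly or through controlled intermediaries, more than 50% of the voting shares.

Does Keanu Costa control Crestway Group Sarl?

Keanu holds 93% of Sable, so Keanu controls Sable.
Sable and Keanu together hold 61% + 30% = 91% of Crestway, so Keanu controls Crestway.

Yes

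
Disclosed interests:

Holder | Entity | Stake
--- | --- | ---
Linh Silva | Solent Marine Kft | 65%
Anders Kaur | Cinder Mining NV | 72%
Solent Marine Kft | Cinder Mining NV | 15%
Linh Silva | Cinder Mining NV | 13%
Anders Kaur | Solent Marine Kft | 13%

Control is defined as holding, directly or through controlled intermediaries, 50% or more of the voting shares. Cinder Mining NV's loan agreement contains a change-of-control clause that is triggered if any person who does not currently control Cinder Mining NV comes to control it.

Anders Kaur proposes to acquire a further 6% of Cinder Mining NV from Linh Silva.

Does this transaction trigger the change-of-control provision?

No

The purchase adds only to Anders's holdings (Linh's stake shrinks), so Anders is the only person who could newly come to control Cinder.
Anders holds 72% of Cinder, so Anders controls Cinder.
So Anders already controls Cinder before the transaction.
After the purchase, Anders's direct stake in Cinder rises to 72% + 6% = 78%, and Linh's stake falls to 7%.
Anders controlled Cinder already, so this is not a new person acquiring control; every other person's position is unchanged or reduced.
No new person acquires control, so the clause is not triggered.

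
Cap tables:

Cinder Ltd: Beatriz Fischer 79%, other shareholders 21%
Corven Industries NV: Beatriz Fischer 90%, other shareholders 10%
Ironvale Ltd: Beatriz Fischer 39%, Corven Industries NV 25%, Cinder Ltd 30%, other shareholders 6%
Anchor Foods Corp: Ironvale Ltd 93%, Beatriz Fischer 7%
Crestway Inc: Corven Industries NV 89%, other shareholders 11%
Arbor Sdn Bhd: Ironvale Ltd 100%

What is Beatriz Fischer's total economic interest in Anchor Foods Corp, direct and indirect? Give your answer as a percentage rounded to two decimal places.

86.24%

Beatriz reaches Anchor along 4 paths.
Via Ironvale: 39% × 93% = 36.27%.
Via Corven → Ironvale: 90% × 25% × 93% = 20.925%.
Via Cinder → Ironvale: 79% × 30% × 93% = 22.041%.
Direct stake: 7% = 7%.
Total: 36.27% + 20.925% + 22.041% + 7% = 86.236%.
Rounded: 86.24%.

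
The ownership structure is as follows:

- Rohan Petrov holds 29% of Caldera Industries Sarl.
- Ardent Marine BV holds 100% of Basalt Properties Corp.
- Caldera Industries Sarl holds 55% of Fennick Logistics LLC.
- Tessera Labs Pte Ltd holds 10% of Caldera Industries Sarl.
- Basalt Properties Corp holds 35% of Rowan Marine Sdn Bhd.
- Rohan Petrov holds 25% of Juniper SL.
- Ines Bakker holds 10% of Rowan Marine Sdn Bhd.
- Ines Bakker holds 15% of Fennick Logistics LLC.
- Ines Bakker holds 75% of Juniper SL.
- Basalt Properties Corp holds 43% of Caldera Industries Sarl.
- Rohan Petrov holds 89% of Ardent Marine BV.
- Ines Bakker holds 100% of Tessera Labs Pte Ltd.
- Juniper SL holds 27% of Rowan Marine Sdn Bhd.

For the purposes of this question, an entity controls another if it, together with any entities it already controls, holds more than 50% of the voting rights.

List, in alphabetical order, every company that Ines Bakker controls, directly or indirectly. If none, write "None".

Ines holds 100% of Tessera, so Ines controls Tessera.
Ines holds 75% of Juniper, so Ines controls Juniper.
No other company's threshold is met.

Juniper SL, Tessera Labs Pte Ltd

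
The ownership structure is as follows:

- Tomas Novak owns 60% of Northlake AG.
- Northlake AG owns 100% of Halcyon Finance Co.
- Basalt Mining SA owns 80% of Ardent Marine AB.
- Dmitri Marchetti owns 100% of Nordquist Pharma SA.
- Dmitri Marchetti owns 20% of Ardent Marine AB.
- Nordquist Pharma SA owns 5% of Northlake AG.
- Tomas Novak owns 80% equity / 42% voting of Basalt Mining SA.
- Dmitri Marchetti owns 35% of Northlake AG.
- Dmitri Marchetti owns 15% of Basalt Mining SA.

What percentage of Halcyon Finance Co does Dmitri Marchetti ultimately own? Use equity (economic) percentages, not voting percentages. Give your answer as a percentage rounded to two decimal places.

40.00%

Dmitri reaches Halcyon along 2 paths.
Via Nordquist → Northlake: 100% × 5% × 100% = 5%.
Via Northlake: 35% × 100% = 35%.
Total: 5% + 35% = 40%.
Rounded: 40.00%.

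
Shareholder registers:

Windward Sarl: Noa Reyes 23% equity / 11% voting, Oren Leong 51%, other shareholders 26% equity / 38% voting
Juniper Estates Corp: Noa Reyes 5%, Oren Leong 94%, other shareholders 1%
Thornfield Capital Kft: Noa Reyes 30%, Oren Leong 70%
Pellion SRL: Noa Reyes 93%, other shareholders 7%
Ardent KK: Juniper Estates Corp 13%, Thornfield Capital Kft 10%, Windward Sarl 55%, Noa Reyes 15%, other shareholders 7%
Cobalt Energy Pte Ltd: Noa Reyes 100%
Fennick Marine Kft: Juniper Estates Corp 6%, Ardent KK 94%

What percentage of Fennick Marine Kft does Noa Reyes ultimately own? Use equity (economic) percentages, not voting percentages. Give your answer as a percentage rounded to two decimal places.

Noa reaches Fennick along 5 paths.
Via Juniper: 5% × 6% = 0.3%.
Via Juniper → Ardent: 5% × 13% × 94% = 0.611%.
Via Thornfield → Ardent: 30% × 10% × 94% = 2.82%.
Via Windward → Ardent: 23% × 55% × 94% = 11.891%.
Via Ardent: 15% × 94% = 14.1%.
Total: 0.3% + 0.611% + 2.82% + 11.891% + 14.1% = 29.722%.
Rounded: 29.72%.

29.72%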